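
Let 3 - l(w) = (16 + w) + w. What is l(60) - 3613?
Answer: -3746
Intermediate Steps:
l(w) = -13 - 2*w (l(w) = 3 - ((16 + w) + w) = 3 - (16 + 2*w) = 3 + (-16 - 2*w) = -13 - 2*w)
l(60) - 3613 = (-13 - 2*60) - 3613 = (-13 - 120) - 3613 = -133 - 3613 = -3746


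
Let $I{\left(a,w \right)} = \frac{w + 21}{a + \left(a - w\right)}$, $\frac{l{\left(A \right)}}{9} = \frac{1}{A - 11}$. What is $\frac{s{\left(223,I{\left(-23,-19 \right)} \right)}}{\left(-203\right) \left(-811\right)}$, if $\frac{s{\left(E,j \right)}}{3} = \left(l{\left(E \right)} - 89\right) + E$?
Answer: $\frac{85251}{34902196} \approx 0.0024426$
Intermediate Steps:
$l{\left(A \right)} = \frac{9}{-11 + A}$ ($l{\left(A \right)} = \frac{9}{A - 11} = \frac{9}{-11 + A}$)
$I{\left(a,w \right)} = \frac{21 + w}{- w + 2 a}$
$s{\left(E,j \right)} = -267 + 3 E + \frac{27}{-11 + E}$ ($s{\left(E,j \right)} = 3 \left(\left(\frac{9}{-11 + E} - 89\right) + E\right) = 3 \left(\left(-89 + \frac{9}{-11 + E}\right) + E\right) = 3 \left(-89 + E + \frac{9}{-11 + E}\right) = -267 + 3 E + \frac{27}{-11 + E}$)
$\frac{s{\left(223,I{\left(-23,-19 \right)} \right)}}{\left(-203\right) \left(-811\right)} = \frac{3 \frac{1}{-11 + 223} \left(9 + \left(-89 + 223\right) \left(-11 + 223\right)\right)}{\left(-203\right) \left(-811\right)} = \frac{3 \cdot \frac{1}{212} \left(9 + 134 \cdot 212\right)}{164633} = 3 \cdot \frac{1}{212} \left(9 + 28408\right) \frac{1}{164633} = 3 \cdot \frac{1}{212} \cdot 28417 \cdot \frac{1}{164633} = \frac{85251}{212} \cdot \frac{1}{164633} = \frac{85251}{34902196}$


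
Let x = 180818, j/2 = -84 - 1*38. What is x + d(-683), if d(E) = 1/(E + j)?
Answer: 167618285/927 ≈ 1.8082e+5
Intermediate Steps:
j = -244 (j = 2*(-84 - 1*38) = 2*(-84 - 38) = 2*(-122) = -244)
d(E) = 1/(-244 + E) (d(E) = 1/(E - 244) = 1/(-244 + E))
x + d(-683) = 180818 + 1/(-244 - 683) = 180818 + 1/(-927) = 180818 - 1/927 = 167618285/927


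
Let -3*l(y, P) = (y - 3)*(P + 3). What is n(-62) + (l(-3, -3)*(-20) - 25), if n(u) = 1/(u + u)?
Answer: -3101/124 ≈ -25.008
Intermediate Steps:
l(y, P) = -(-3 + y)*(3 + P)/3 (l(y, P) = -(y - 3)*(P + 3)/3 = -(-3 + y)*(3 + P)/3)
n(u) = 1/(2*u)
n(-62) + (l(-3, -3)*(-20) - 25) = (½)/(-62) + ((3 - 3 - 1*(-3) - ⅓*(-3)*(-3))*(-20) - 25) = (½)*(-1/62) + ((3 - 3 + 3 - 3)*(-20) - 25) = -1/124 + (0*(-20) - 25) = -1/124 + (0 - 25) = -1/124 - 25 = -3101/124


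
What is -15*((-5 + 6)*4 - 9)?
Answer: 75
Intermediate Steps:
-15*((-5 + 6)*4 - 9) = -15*(1*4 - 9) = -15*(4 - 9) = -15*(-5) = 75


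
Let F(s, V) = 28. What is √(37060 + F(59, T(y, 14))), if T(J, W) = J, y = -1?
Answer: 4*√2318 ≈ 192.58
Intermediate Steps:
√(37060 + F(59, T(y, 14))) = √(37060 + 28) = √37088 = 4*√2318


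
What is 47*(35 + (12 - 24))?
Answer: 1081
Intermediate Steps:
47*(35 + (12 - 24)) = 47*(35 - 12) = 47*23 = 1081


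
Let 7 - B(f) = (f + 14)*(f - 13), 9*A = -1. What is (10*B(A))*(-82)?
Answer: -12559940/81 ≈ -1.5506e+5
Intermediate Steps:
A = -1/9 (A = (1/9)*(-1) = -1/9 ≈ -0.11111)
B(f) = 7 - (-13 + f)*(14 + f) (B(f) = 7 - (f + 14)*(f - 13) = 7 - (14 + f)*(-13 + f) = 7 - (-13 + f)*(14 + f))
(10*B(A))*(-82) = (10*(189 - 1*(-1/9) - (-1/9)**2))*(-82) = (10*(189 + 1/9 - 1*1/81))*(-82) = (10*(189 + 1/9 - 1/81))*(-82) = (10*(15317/81))*(-82) = (153170/81)*(-82) = -12559940/81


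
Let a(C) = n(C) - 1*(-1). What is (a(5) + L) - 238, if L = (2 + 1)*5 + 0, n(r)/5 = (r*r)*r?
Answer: 403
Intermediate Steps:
n(r) = 5*r³ (n(r) = 5*((r*r)*r) = 5*(r²*r) = 5*r³)
L = 15 (L = 3*5 + 0 = 15 + 0 = 15)
a(C) = 1 + 5*C³ (a(C) = 5*C³ - 1*(-1) = 5*C³ + 1 = 1 + 5*C³)
(a(5) + L) - 238 = ((1 + 5*5³) + 15) - 238 = ((1 + 5*125) + 15) - 238 = ((1 + 625) + 15) - 238 = (626 + 15) - 238 = 641 - 238 = 403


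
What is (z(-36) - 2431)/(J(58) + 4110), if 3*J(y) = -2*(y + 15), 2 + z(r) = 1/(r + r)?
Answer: -175177/292416 ≈ -0.59907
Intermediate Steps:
z(r) = -2 + 1/(2*r) (z(r) = -2 + 1/(r + r) = -2 + 1/(2*r))
J(y) = -10 - 2*y/3 (J(y) = (-2*(y + 15))/3 = (-2*(15 + y))/3 = (-30 - 2*y)/3 = -10 - 2*y/3)
(z(-36) - 2431)/(J(58) + 4110) = ((-2 + (1/2)/(-36)) - 2431)/((-10 - 2/3*58) + 4110) = ((-2 + (1/2)*(-1/36)) - 2431)/((-10 - 116/3) + 4110) = ((-2 - 1/72) - 2431)/(-146/3 + 4110) = (-145/72 - 2431)/(12184/3) = -175177/72*3/12184 = -175177/292416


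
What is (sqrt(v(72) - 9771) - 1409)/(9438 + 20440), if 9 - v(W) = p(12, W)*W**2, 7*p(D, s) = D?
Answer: -1409/29878 + I*sqrt(913794)/209146 ≈ -0.047158 + 0.0045706*I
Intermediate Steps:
p(D, s) = D/7
v(W) = 9 - 12*W**2/7 (v(W) = 9 - (1/7)*12*W**2 = 9 - 12*W**2/7)
(sqrt(v(72) - 9771) - 1409)/(9438 + 20440) = (sqrt((9 - 12/7*72**2) - 9771) - 1409)/(9438 + 20440) = (sqrt((9 - 12/7*5184) - 9771) - 1409)/29878 = (sqrt((9 - 62208/7) - 9771) - 1409)*(1/29878) = (sqrt(-62145/7 - 9771) - 1409)*(1/29878) = (sqrt(-130542/7) - 1409)*(1/29878) = (I*sqrt(913794)/7 - 1409)*(1/29878) = (-1409 + I*sqrt(913794)/7)*(1/29878) = -1409/29878 + I*sqrt(913794)/209146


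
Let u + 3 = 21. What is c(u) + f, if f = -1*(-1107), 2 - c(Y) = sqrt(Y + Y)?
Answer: 1103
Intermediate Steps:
u = 18 (u = -3 + 21 = 18)
c(Y) = 2 - sqrt(2)*sqrt(Y) (c(Y) = 2 - sqrt(Y + Y) = 2 - sqrt(2*Y) = 2 - sqrt(2)*sqrt(Y))
f = 1107
c(u) + f = (2 - sqrt(2)*sqrt(18)) + 1107 = (2 - sqrt(2)*3*sqrt(2)) + 1107 = (2 - 6) + 1107 = -4 + 1107 = 1103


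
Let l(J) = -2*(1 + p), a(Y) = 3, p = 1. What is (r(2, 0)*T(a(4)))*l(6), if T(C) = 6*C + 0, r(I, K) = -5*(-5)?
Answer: -1800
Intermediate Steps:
r(I, K) = 25
l(J) = -4 (l(J) = -2*(1 + 1) = -2*2 = -4)
T(C) = 6*C
(r(2, 0)*T(a(4)))*l(6) = (25*(6*3))*(-4) = (25*18)*(-4) = 450*(-4) = -1800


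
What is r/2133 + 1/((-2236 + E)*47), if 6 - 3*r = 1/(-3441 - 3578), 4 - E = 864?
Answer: 675924811/726178945608 ≈ 0.00093080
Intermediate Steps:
E = -860 (E = 4 - 1*864 = 4 - 864 = -860)
r = 42115/21057 (r = 2 - 1/(3*(-3441 - 3578)) = 2 - ⅓/(-7019) = 2 - ⅓*(-1/7019) = 2 + 1/21057 = 42115/21057 ≈ 2.0000)
r/2133 + 1/((-2236 + E)*47) = (42115/21057)/2133 + 1/(-2236 - 860*47) = (42115/21057)*(1/2133) + (1/47)/(-3096) = 42115/44914581 - 1/3096*1/47 = 42115/44914581 - 1/145512 = 675924811/726178945608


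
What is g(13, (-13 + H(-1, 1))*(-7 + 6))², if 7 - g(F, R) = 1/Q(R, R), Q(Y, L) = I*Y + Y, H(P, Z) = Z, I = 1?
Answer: 27889/576 ≈ 48.418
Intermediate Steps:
Q(Y, L) = 2*Y (Q(Y, L) = 1*Y + Y = Y + Y = 2*Y)
g(F, R) = 7 - 1/(2*R)
g(13, (-13 + H(-1, 1))*(-7 + 6))² = (7 - 1/((-13 + 1)*(-7 + 6))/2)² = (7 - 1/(2*((-12*(-1)))))² = (7 - ½/12)² = (7 - ½*1/12)² = (7 - 1/24)² = (167/24)² = 27889/576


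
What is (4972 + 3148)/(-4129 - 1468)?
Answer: -280/193 ≈ -1.4508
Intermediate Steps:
(4972 + 3148)/(-4129 - 1468) = 8120/(-5597) = 8120*(-1/5597) = -280/193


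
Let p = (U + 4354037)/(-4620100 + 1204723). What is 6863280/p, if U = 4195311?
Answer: -5860172164140/2137337 ≈ -2.7418e+6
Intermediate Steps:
p = -8549348/3415377 (p = (4195311 + 4354037)/(-4620100 + 1204723) = 8549348/(-3415377) = 8549348*(-1/3415377) = -8549348/3415377 ≈ -2.5032)
6863280/p = 6863280/(-8549348/3415377) = 6863280*(-3415377/8549348) = -5860172164140/2137337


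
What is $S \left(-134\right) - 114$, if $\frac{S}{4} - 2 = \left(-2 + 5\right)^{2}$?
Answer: $-6010$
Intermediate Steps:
$S = 44$ ($S = 8 + 4 \left(-2 + 5\right)^{2} = 8 + 4 \cdot 3^{2} = 8 + 4 \cdot 9 = 8 + 36 = 44$)
$S \left(-134\right) - 114 = 44 \left(-134\right) - 114 = -5896 - 114 = -6010$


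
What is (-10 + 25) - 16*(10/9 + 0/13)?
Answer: -25/9 ≈ -2.7778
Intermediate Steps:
(-10 + 25) - 16*(10/9 + 0/13) = 15 - 16*(10*(⅑) + 0*(1/13)) = 15 - 16*(10/9 + 0) = 15 - 16*10/9 = 15 - 160/9 = -25/9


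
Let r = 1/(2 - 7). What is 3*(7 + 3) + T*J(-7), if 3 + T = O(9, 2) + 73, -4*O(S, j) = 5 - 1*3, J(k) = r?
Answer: 161/10 ≈ 16.100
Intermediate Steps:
r = -⅕ (r = 1/(-5) = -⅕ ≈ -0.20000)
J(k) = -⅕
O(S, j) = -½ (O(S, j) = -(5 - 1*3)/4 = -(5 - 3)/4 = -¼*2 = -½)
T = 139/2 (T = -3 + (-½ + 73) = -3 + 145/2 = 139/2 ≈ 69.500)
3*(7 + 3) + T*J(-7) = 3*(7 + 3) + (139/2)*(-⅕) = 3*10 - 139/10 = 30 - 139/10 = 161/10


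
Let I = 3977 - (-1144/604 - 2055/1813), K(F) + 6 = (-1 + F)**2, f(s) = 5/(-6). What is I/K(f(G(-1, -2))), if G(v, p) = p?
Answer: -39225033864/26007485 ≈ -1508.2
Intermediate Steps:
f(s) = -5/6 (f(s) = 5*(-1/6) = -5/6)
K(F) = -6 + (-1 + F)**2
I = 1089584274/273763 (I = 3977 - (-1144*1/604 - 2055*1/1813) = 3977 - (-286/151 - 2055/1813) = 3977 - 1*(-828823/273763) = 3977 + 828823/273763 = 1089584274/273763 ≈ 3980.0)
I/K(f(G(-1, -2))) = 1089584274/(273763*(-6 + (-1 - 5/6)**2)) = 1089584274/(273763*(-6 + (-11/6)**2)) = 1089584274/(273763*(-6 + 121/36)) = 1089584274/(273763*(-95/36)) = (1089584274/273763)*(-36/95) = -39225033864/26007485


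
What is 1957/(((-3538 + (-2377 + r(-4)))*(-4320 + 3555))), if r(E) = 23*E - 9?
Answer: 1957/4602240 ≈ 0.00042523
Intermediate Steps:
r(E) = -9 + 23*E
1957/(((-3538 + (-2377 + r(-4)))*(-4320 + 3555))) = 1957/(((-3538 + (-2377 + (-9 + 23*(-4))))*(-4320 + 3555))) = 1957/(((-3538 + (-2377 + (-9 - 92)))*(-765))) = 1957/(((-3538 + (-2377 - 101))*(-765))) = 1957/(((-3538 - 2478)*(-765))) = 1957/((-6016*(-765))) = 1957/4602240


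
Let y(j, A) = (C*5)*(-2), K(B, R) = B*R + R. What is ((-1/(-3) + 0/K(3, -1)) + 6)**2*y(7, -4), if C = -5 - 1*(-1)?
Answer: 14440/9 ≈ 1604.4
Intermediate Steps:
C = -4 (C = -5 + 1 = -4)
K(B, R) = R + B*R
y(j, A) = 40 (y(j, A) = -4*5*(-2) = -20*(-2) = 40)
((-1/(-3) + 0/K(3, -1)) + 6)**2*y(7, -4) = ((-1/(-3) + 0/((-(1 + 3)))) + 6)**2*40 = ((-1*(-1/3) + 0/((-1*4))) + 6)**2*40 = ((1/3 + 0/(-4)) + 6)**2*40 = ((1/3 + 0*(-1/4)) + 6)**2*40 = ((1/3 + 0) + 6)**2*40 = (1/3 + 6)**2*40 = (19/3)**2*40 = (361/9)*40 = 14440/9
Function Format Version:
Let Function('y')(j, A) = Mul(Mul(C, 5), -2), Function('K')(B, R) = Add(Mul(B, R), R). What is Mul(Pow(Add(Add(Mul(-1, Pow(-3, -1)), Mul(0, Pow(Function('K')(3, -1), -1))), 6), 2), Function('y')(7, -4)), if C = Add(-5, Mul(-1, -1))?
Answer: Rational(14440, 9) ≈ 1604.4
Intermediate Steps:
C = -4 (C = Add(-5, 1) = -4)
Function('K')(B, R) = Add(R, Mul(B, R))
Function('y')(j, A) = 40 (Function('y')(j, A) = Mul(Mul(-4, 5), -2) = Mul(-20, -2) = 40)
Mul(Pow(Add(Add(Mul(-1, Pow(-3, -1)), Mul(0, Pow(Function('K')(3, -1), -1))), 6), 2), Function('y')(7, -4)) = Mul(Pow(Add(Add(Mul(-1, Pow(-3, -1)), Mul(0, Pow(Mul(-1, Add(1, 3)), -1))), 6), 2), 40) = Mul(Pow(Add(Add(Mul(-1, Rational(-1, 3)), Mul(0, Pow(Mul(-1, 4), -1))), 6), 2), 40) = Mul(Pow(Add(Add(Rational(1, 3), Mul(0, Pow(-4, -1))), 6), 2), 40) = Mul(Pow(Add(Add(Rational(1, 3), Mul(0, Rational(-1, 4))), 6), 2), 40) = Mul(Pow(Add(Add(Rational(1, 3), 0), 6), 2), 40) = Mul(Pow(Add(Rational(1, 3), 6), 2), 40) = Mul(Pow(Rational(19, 3), 2), 40) = Mul(Rational(361, 9), 40) = Rational(14440, 9)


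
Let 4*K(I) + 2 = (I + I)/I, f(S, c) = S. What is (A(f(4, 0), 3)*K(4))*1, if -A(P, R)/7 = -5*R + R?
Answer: 0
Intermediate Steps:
A(P, R) = 28*R (A(P, R) = -7*(-5*R + R) = -(-28)*R = 28*R)
K(I) = 0 (K(I) = -½ + ((I + I)/I)/4 = -½ + ((2*I)/I)/4 = -½ + (¼)*2 = -½ + ½ = 0)
(A(f(4, 0), 3)*K(4))*1 = ((28*3)*0)*1 = (84*0)*1 = 0*1 = 0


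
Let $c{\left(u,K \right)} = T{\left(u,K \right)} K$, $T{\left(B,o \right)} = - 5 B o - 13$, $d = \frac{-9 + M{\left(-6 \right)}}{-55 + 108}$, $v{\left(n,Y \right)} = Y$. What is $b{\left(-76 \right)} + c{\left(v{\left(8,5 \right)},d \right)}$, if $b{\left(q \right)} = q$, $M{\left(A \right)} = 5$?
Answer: $- \frac{211128}{2809} \approx -75.161$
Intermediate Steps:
$d = - \frac{4}{53}$ ($d = \frac{-9 + 5}{-55 + 108} = - \frac{4}{53} \approx -0.075472$)
$T{\left(B,o \right)} = -13 - 5 B o$ ($T{\left(B,o \right)} = - 5 B o - 13 = -13 - 5 B o$)
$c{\left(u,K \right)} = K \left(-13 - 5 K u\right)$ ($c{\left(u,K \right)} = \left(-13 - 5 u K\right) K = \left(-13 - 5 K u\right) K = K \left(-13 - 5 K u\right)$)
$b{\left(-76 \right)} + c{\left(v{\left(8,5 \right)},d \right)} = -76 - - \frac{4 \left(13 + 5 \left(- \frac{4}{53}\right) 5\right)}{53} = -76 - - \frac{4 \left(13 - \frac{100}{53}\right)}{53} = -76 - \left(- \frac{4}{53}\right) \frac{589}{53} = -76 + \frac{2356}{2809} = - \frac{211128}{2809}$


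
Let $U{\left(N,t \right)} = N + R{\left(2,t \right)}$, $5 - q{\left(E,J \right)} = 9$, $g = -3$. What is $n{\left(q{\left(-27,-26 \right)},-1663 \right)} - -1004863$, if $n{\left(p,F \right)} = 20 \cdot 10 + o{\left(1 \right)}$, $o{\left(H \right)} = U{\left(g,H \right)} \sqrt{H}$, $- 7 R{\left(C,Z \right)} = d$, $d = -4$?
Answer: $\frac{7035424}{7} \approx 1.0051 \cdot 10^{6}$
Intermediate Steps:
$q{\left(E,J \right)} = -4$ ($q{\left(E,J \right)} = 5 - 9 = -4$)
$R{\left(C,Z \right)} = \frac{4}{7}$ ($R{\left(C,Z \right)} = \left(- \frac{1}{7}\right) \left(-4\right) = \frac{4}{7}$)
$U{\left(N,t \right)} = \frac{4}{7} + N$ ($U{\left(N,t \right)} = N + \frac{4}{7} = \frac{4}{7} + N$)
$o{\left(H \right)} = - \frac{17 \sqrt{H}}{7}$ ($o{\left(H \right)} = \left(\frac{4}{7} - 3\right) \sqrt{H} = - \frac{17 \sqrt{H}}{7}$)
$n{\left(p,F \right)} = \frac{1383}{7}$ ($n{\left(p,F \right)} = 20 \cdot 10 - \frac{17 \sqrt{1}}{7} = 200 - \frac{17}{7} = \frac{1383}{7}$)
$n{\left(q{\left(-27,-26 \right)},-1663 \right)} - -1004863 = \frac{1383}{7} - -1004863 = \frac{1383}{7} + 1004863 = \frac{7035424}{7}$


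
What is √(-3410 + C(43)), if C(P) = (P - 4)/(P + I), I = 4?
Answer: I*√7530857/47 ≈ 58.388*I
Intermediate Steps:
C(P) = (-4 + P)/(4 + P) (C(P) = (P - 4)/(P + 4) = (-4 + P)/(4 + P))
√(-3410 + C(43)) = √(-3410 + (-4 + 43)/(4 + 43)) = √(-3410 + 39/47) = √(-160231/47) = I*√7530857/47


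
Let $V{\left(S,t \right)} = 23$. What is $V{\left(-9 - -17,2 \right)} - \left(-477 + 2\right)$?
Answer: $498$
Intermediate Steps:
$V{\left(-9 - -17,2 \right)} - \left(-477 + 2\right) = 23 - \left(-477 + 2\right) = 23 - -475 = 23 + 475 = 498$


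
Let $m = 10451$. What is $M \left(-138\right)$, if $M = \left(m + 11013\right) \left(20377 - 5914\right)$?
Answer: $-42839868816$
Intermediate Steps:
$M = 310433832$ ($M = \left(10451 + 11013\right) \left(20377 - 5914\right) = 21464 \cdot 14463 = 310433832$)
$M \left(-138\right) = 310433832 \left(-138\right) = -42839868816$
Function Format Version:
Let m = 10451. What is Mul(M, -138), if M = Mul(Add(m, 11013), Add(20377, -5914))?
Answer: -42839868816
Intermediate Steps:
M = 310433832 (M = Mul(Add(10451, 11013), Add(20377, -5914)) = Mul(21464, 14463) = 310433832)
Mul(M, -138) = Mul(310433832, -138) = -42839868816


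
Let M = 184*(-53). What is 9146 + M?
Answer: -606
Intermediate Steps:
M = -9752
9146 + M = 9146 - 9752 = -606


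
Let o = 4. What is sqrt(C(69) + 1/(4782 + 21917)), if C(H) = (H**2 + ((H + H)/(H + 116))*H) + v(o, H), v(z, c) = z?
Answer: sqrt(117506620153853970)/4939315 ≈ 69.401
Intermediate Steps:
C(H) = 4 + H**2 + 2*H**2/(116 + H) (C(H) = (H**2 + ((H + H)/(H + 116))*H) + 4 = (H**2 + ((2*H)/(116 + H))*H) + 4 = (H**2 + (2*H/(116 + H))*H) + 4 = (H**2 + 2*H**2/(116 + H)) + 4 = 4 + H**2 + 2*H**2/(116 + H))
sqrt(C(69) + 1/(4782 + 21917)) = sqrt((464 + 69**3 + 4*69 + 118*69**2)/(116 + 69) + 1/(4782 + 21917)) = sqrt((464 + 328509 + 276 + 118*4761)/185 + 1/26699) = sqrt((464 + 328509 + 276 + 561798)/185 + 1/26699) = sqrt((1/185)*891047 + 1/26699) = sqrt(891047/185 + 1/26699) = sqrt(23790064038/4939315) = sqrt(117506620153853970)/4939315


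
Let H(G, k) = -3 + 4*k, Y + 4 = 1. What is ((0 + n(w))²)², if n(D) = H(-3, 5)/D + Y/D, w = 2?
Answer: 2401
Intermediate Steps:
Y = -3 (Y = -4 + 1 = -3)
n(D) = 14/D (n(D) = (-3 + 4*5)/D - 3/D = (-3 + 20)/D - 3/D = 17/D - 3/D = 14/D)
((0 + n(w))²)² = ((0 + 14/2)²)² = ((0 + 14*(½))²)² = ((0 + 7)²)² = (7²)² = 49² = 2401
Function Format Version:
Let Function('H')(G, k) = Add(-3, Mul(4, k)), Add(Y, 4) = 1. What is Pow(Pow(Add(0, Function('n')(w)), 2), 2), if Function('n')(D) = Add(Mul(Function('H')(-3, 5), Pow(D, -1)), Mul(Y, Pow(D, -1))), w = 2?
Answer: 2401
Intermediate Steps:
Y = -3 (Y = Add(-4, 1) = -3)
Function('n')(D) = Mul(14, Pow(D, -1)) (Function('n')(D) = Add(Mul(Add(-3, Mul(4, 5)), Pow(D, -1)), Mul(-3, Pow(D, -1))) = Add(Mul(Add(-3, 20), Pow(D, -1)), Mul(-3, Pow(D, -1))) = Add(Mul(17, Pow(D, -1)), Mul(-3, Pow(D, -1))) = Mul(14, Pow(D, -1)))
Pow(Pow(Add(0, Function('n')(w)), 2), 2) = Pow(Pow(Add(0, Mul(14, Pow(2, -1))), 2), 2) = Pow(Pow(Add(0, Mul(14, Rational(1, 2))), 2), 2) = Pow(Pow(Add(0, 7), 2), 2) = Pow(Pow(7, 2), 2) = Pow(49, 2) = 2401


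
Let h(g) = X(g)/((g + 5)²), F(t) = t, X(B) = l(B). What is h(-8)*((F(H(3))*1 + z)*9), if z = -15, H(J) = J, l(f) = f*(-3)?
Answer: -288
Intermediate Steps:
l(f) = -3*f
X(B) = -3*B
h(g) = -3*g/(5 + g)² (h(g) = (-3*g)/((g + 5)²) = (-3*g)/((5 + g)²) = (-3*g)/(5 + g)² = -3*g/(5 + g)²)
h(-8)*((F(H(3))*1 + z)*9) = (-3*(-8)/(5 - 8)²)*((3*1 - 15)*9) = (-3*(-8)/(-3)²)*((3 - 15)*9) = (-3*(-8)*⅑)*(-12*9) = (8/3)*(-108) = -288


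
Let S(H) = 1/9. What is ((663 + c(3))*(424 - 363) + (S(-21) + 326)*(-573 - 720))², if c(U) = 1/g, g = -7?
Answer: 64092433350625/441 ≈ 1.4533e+11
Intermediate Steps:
c(U) = -⅐ (c(U) = 1/(-7) = -⅐)
S(H) = ⅑
((663 + c(3))*(424 - 363) + (S(-21) + 326)*(-573 - 720))² = ((663 - ⅐)*(424 - 363) + (⅑ + 326)*(-573 - 720))² = ((4640/7)*61 + (2935/9)*(-1293))² = (283040/7 - 1264985/3)² = (-8005775/21)² = 64092433350625/441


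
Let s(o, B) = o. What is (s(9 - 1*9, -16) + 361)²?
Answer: 130321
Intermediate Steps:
(s(9 - 1*9, -16) + 361)² = ((9 - 1*9) + 361)² = ((9 - 9) + 361)² = (0 + 361)² = 361² = 130321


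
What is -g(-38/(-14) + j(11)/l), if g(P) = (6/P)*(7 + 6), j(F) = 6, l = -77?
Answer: -858/29 ≈ -29.586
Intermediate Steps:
g(P) = 78/P (g(P) = (6/P)*13 = 78/P)
-g(-38/(-14) + j(11)/l) = -78/(-38/(-14) + 6/(-77)) = -78/(-38*(-1/14) + 6*(-1/77)) = -78/(19/7 - 6/77) = -78/29/11 = -78*11/29 = -1*858/29 = -858/29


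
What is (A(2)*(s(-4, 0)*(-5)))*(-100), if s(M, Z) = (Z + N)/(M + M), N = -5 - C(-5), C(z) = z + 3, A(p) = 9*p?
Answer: 3375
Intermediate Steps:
C(z) = 3 + z
N = -3 (N = -5 - (3 - 5) = -5 - 1*(-2) = -5 + 2 = -3)
s(M, Z) = (-3 + Z)/(2*M) (s(M, Z) = (Z - 3)/(M + M) = (-3 + Z)/((2*M)) = (-3 + Z)*(1/(2*M)) = (-3 + Z)/(2*M))
(A(2)*(s(-4, 0)*(-5)))*(-100) = ((9*2)*(((½)*(-3 + 0)/(-4))*(-5)))*(-100) = (18*(((½)*(-¼)*(-3))*(-5)))*(-100) = (18*((3/8)*(-5)))*(-100) = (18*(-15/8))*(-100) = -135/4*(-100) = 3375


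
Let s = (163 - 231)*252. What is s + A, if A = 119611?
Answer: 102475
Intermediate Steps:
s = -17136 (s = -68*252 = -17136)
s + A = -17136 + 119611 = 102475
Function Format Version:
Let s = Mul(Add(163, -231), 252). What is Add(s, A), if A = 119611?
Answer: 102475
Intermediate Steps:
s = -17136 (s = Mul(-68, 252) = -17136)
Add(s, A) = Add(-17136, 119611) = 102475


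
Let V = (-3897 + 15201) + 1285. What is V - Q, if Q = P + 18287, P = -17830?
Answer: 12132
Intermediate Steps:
V = 12589 (V = 11304 + 1285 = 12589)
Q = 457 (Q = -17830 + 18287 = 457)
V - Q = 12589 - 1*457 = 12589 - 457 = 12132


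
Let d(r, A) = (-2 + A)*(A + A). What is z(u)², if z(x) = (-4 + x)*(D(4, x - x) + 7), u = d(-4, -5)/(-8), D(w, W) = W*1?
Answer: 127449/16 ≈ 7965.6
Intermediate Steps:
D(w, W) = W
d(r, A) = 2*A*(-2 + A) (d(r, A) = (-2 + A)*(2*A) = 2*A*(-2 + A))
u = -35/4 (u = (2*(-5)*(-2 - 5))/(-8) = (2*(-5)*(-7))*(-⅛) = 70*(-⅛) = -35/4 ≈ -8.7500)
z(x) = -28 + 7*x (z(x) = (-4 + x)*((x - x) + 7) = (-4 + x)*(0 + 7) = (-4 + x)*7 = -28 + 7*x)
z(u)² = (-28 + 7*(-35/4))² = (-28 - 245/4)² = (-357/4)² = 127449/16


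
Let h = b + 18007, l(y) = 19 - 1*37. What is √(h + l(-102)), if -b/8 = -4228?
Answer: 3*√5757 ≈ 227.62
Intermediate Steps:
l(y) = -18 (l(y) = 19 - 37 = -18)
b = 33824 (b = -8*(-4228) = 33824)
h = 51831 (h = 33824 + 18007 = 51831)
√(h + l(-102)) = √(51831 - 18) = √51813 = 3*√5757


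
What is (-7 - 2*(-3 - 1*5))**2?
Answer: 81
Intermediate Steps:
(-7 - 2*(-3 - 1*5))**2 = (-7 - 2*(-3 - 5))**2 = (-7 - 2*(-8))**2 = (-7 + 16)**2 = 9**2 = 81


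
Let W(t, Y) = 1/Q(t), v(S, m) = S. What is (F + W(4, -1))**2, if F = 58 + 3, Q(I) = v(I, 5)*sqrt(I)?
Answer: 239121/64 ≈ 3736.3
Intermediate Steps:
Q(I) = I**(3/2) (Q(I) = I*sqrt(I) = I**(3/2))
F = 61
W(t, Y) = t**(-3/2) (W(t, Y) = 1/(t**(3/2)) = t**(-3/2))
(F + W(4, -1))**2 = (61 + 4**(-3/2))**2 = (61 + 1/8)**2 = (489/8)**2 = 239121/64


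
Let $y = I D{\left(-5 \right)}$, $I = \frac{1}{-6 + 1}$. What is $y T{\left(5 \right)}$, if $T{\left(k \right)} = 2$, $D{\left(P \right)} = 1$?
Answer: $- \frac{2}{5} \approx -0.4$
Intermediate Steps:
$I = - \frac{1}{5}$ ($I = \frac{1}{-5} = - \frac{1}{5} \approx -0.2$)
$y = - \frac{1}{5}$ ($y = \left(- \frac{1}{5}\right) 1 = - \frac{1}{5} \approx -0.2$)
$y T{\left(5 \right)} = \left(- \frac{1}{5}\right) 2 = - \frac{2}{5}$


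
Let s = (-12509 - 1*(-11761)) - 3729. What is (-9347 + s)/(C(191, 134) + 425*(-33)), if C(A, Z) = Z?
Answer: 13824/13891 ≈ 0.99518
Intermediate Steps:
s = -4477 (s = (-12509 + 11761) - 3729 = -748 - 3729 = -4477)
(-9347 + s)/(C(191, 134) + 425*(-33)) = (-9347 - 4477)/(134 + 425*(-33)) = -13824/(134 - 14025) = -13824/(-13891) = -13824*(-1/13891) = 13824/13891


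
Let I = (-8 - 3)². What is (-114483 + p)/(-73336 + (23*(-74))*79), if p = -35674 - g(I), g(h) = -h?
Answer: 75018/103897 ≈ 0.72204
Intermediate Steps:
I = 121 (I = (-11)² = 121)
p = -35553 (p = -35674 - (-1)*121 = -35674 - 1*(-121) = -35674 + 121 = -35553)
(-114483 + p)/(-73336 + (23*(-74))*79) = (-114483 - 35553)/(-73336 + (23*(-74))*79) = -150036/(-73336 - 1702*79) = -150036/(-73336 - 134458) = -150036/(-207794) = -150036*(-1/207794) = 75018/103897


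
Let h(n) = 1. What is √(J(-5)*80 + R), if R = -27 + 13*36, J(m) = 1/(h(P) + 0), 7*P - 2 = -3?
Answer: √521 ≈ 22.825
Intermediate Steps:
P = -⅐ (P = 2/7 + (⅐)*(-3) = 2/7 - 3/7 = -⅐ ≈ -0.14286)
J(m) = 1 (J(m) = 1/(1 + 0) = 1/1 = 1)
R = 441 (R = -27 + 468 = 441)
√(J(-5)*80 + R) = √(1*80 + 441) = √(80 + 441) = √521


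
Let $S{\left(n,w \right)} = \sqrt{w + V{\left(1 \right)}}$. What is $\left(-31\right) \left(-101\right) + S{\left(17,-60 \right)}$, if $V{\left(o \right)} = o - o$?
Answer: $3131 + 2 i \sqrt{15} \approx 3131.0 + 7.746 i$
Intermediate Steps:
$V{\left(o \right)} = 0$
$S{\left(n,w \right)} = \sqrt{w}$ ($S{\left(n,w \right)} = \sqrt{w + 0} = \sqrt{w}$)
$\left(-31\right) \left(-101\right) + S{\left(17,-60 \right)} = \left(-31\right) \left(-101\right) + \sqrt{-60} = 3131 + 2 i \sqrt{15}$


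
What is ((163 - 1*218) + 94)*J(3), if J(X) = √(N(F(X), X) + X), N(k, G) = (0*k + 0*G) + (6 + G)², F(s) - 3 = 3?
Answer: 78*√21 ≈ 357.44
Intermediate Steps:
F(s) = 6 (F(s) = 3 + 3 = 6)
N(k, G) = (6 + G)² (N(k, G) = (0 + 0) + (6 + G)² = 0 + (6 + G)² = (6 + G)²)
J(X) = √(X + (6 + X)²) (J(X) = √((6 + X)² + X) = √(X + (6 + X)²))
((163 - 1*218) + 94)*J(3) = ((163 - 1*218) + 94)*√(3 + (6 + 3)²) = ((163 - 218) + 94)*√(3 + 9²) = (-55 + 94)*√(3 + 81) = 39*√84 = 39*(2*√21) = 78*√21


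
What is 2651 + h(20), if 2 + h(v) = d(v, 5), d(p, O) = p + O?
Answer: 2674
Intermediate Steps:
d(p, O) = O + p
h(v) = 3 + v (h(v) = -2 + (5 + v) = 3 + v)
2651 + h(20) = 2651 + (3 + 20) = 2651 + 23 = 2674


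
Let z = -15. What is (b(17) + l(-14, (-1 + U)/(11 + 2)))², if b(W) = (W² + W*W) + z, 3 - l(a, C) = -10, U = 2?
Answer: 331776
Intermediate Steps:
l(a, C) = 13 (l(a, C) = 3 - 1*(-10) = 3 + 10 = 13)
b(W) = -15 + 2*W² (b(W) = (W² + W*W) - 15 = (W² + W²) - 15 = 2*W² - 15 = -15 + 2*W²)
(b(17) + l(-14, (-1 + U)/(11 + 2)))² = ((-15 + 2*17²) + 13)² = ((-15 + 2*289) + 13)² = ((-15 + 578) + 13)² = (563 + 13)² = 576² = 331776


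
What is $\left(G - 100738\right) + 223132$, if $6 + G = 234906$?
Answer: $357294$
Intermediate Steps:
$G = 234900$ ($G = -6 + 234906 = 234900$)
$\left(G - 100738\right) + 223132 = \left(234900 - 100738\right) + 223132 = 134162 + 223132 = 357294$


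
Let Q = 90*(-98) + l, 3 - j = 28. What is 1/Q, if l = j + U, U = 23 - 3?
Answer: -1/8825 ≈ -0.00011331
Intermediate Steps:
j = -25 (j = 3 - 1*28 = 3 - 28 = -25)
U = 20
l = -5 (l = -25 + 20 = -5)
Q = -8825 (Q = 90*(-98) - 5 = -8820 - 5 = -8825)
1/Q = 1/(-8825) = -1/8825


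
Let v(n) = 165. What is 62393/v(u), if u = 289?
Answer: 62393/165 ≈ 378.14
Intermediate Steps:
62393/v(u) = 62393/165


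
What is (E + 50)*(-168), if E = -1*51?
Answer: 168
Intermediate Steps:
E = -51
(E + 50)*(-168) = (-51 + 50)*(-168) = -1*(-168) = 168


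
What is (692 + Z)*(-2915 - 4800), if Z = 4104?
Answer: -37001140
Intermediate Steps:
(692 + Z)*(-2915 - 4800) = (692 + 4104)*(-2915 - 4800) = 4796*(-7715) = -37001140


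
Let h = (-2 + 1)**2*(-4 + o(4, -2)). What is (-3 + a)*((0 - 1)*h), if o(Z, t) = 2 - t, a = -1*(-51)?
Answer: 0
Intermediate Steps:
a = 51
h = 0 (h = (-2 + 1)**2*(-4 + (2 - 1*(-2))) = (-1)**2*(-4 + (2 + 2)) = 1*(-4 + 4) = 1*0 = 0)
(-3 + a)*((0 - 1)*h) = (-3 + 51)*((0 - 1)*0) = 48*(-1*0) = 48*0 = 0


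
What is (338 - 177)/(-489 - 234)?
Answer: -161/723 ≈ -0.22268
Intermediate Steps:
(338 - 177)/(-489 - 234) = 161/(-723) = 161*(-1/723) = -161/723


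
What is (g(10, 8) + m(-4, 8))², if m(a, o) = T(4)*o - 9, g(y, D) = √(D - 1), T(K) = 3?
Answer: (15 + √7)² ≈ 311.37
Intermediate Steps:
g(y, D) = √(-1 + D)
m(a, o) = -9 + 3*o (m(a, o) = 3*o - 9 = -9 + 3*o)
(g(10, 8) + m(-4, 8))² = (√(-1 + 8) + (-9 + 3*8))² = (√7 + (-9 + 24))² = (√7 + 15)² = (15 + √7)²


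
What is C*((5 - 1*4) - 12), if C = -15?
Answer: 165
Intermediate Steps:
C*((5 - 1*4) - 12) = -15*((5 - 1*4) - 12) = -15*((5 - 4) - 12) = -15*(1 - 12) = -15*(-11) = 165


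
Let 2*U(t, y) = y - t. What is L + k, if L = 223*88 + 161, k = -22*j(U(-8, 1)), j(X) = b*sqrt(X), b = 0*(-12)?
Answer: 19785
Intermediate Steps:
U(t, y) = y/2 - t/2 (U(t, y) = (y - t)/2 = y/2 - t/2)
b = 0
j(X) = 0 (j(X) = 0*sqrt(X) = 0)
k = 0 (k = -22*0 = 0)
L = 19785 (L = 19624 + 161 = 19785)
L + k = 19785 + 0 = 19785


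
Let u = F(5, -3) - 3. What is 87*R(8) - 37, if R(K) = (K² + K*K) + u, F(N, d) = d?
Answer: 10577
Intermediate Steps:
u = -6 (u = -3 - 3 = -6)
R(K) = -6 + 2*K² (R(K) = (K² + K*K) - 6 = (K² + K²) - 6 = 2*K² - 6 = -6 + 2*K²)
87*R(8) - 37 = 87*(-6 + 2*8²) - 37 = 87*(-6 + 2*64) - 37 = 87*(-6 + 128) - 37 = 87*122 - 37 = 10614 - 37 = 10577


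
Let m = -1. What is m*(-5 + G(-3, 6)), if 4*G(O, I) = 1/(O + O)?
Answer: 121/24 ≈ 5.0417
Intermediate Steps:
G(O, I) = 1/(8*O) (G(O, I) = 1/(4*(O + O)) = 1/(4*((2*O))) = (1/(2*O))/4 = 1/(8*O))
m*(-5 + G(-3, 6)) = -(-5 + (⅛)/(-3)) = -(-5 + (⅛)*(-⅓)) = -(-5 - 1/24) = -1*(-121/24) = 121/24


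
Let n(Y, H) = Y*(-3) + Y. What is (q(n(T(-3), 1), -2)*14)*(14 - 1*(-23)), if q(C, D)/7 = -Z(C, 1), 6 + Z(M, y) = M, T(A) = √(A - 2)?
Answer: 21756 + 7252*I*√5 ≈ 21756.0 + 16216.0*I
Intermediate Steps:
T(A) = √(-2 + A)
Z(M, y) = -6 + M
n(Y, H) = -2*Y (n(Y, H) = -3*Y + Y = -2*Y)
q(C, D) = 42 - 7*C (q(C, D) = 7*(-(-6 + C)) = 7*(6 - C) = 42 - 7*C)
(q(n(T(-3), 1), -2)*14)*(14 - 1*(-23)) = ((42 - (-14)*√(-2 - 3))*14)*(14 - 1*(-23)) = ((42 - (-14)*√(-5))*14)*(14 + 23) = ((42 - (-14)*I*√5)*14)*37 = ((42 + 14*I*√5)*14)*37 = (588 + 196*I*√5)*37 = 21756 + 7252*I*√5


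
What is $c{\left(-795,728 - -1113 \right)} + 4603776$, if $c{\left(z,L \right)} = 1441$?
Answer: $4605217$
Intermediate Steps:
$c{\left(-795,728 - -1113 \right)} + 4603776 = 1441 + 4603776 = 4605217$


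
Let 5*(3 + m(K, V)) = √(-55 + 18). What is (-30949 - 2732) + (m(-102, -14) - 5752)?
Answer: -39436 + I*√37/5 ≈ -39436.0 + 1.2166*I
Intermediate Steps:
m(K, V) = -3 + I*√37/5 (m(K, V) = -3 + √(-55 + 18)/5 = -3 + √(-37)/5 = -3 + (I*√37)/5 = -3 + I*√37/5)
(-30949 - 2732) + (m(-102, -14) - 5752) = (-30949 - 2732) + ((-3 + I*√37/5) - 5752) = -33681 + (-5755 + I*√37/5) = -39436 + I*√37/5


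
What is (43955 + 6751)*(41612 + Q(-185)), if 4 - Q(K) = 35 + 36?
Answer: 2106580770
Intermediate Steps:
Q(K) = -67 (Q(K) = 4 - (35 + 36) = 4 - 1*71 = 4 - 71 = -67)
(43955 + 6751)*(41612 + Q(-185)) = (43955 + 6751)*(41612 - 67) = 50706*41545 = 2106580770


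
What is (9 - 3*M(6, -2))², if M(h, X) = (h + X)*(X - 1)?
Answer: 2025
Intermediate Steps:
M(h, X) = (-1 + X)*(X + h) (M(h, X) = (X + h)*(-1 + X) = (-1 + X)*(X + h))
(9 - 3*M(6, -2))² = (9 - 3*((-2)² - 1*(-2) - 1*6 - 2*6))² = (9 - 3*(4 + 2 - 6 - 12))² = (9 - 3*(-12))² = (9 + 36)² = 45² = 2025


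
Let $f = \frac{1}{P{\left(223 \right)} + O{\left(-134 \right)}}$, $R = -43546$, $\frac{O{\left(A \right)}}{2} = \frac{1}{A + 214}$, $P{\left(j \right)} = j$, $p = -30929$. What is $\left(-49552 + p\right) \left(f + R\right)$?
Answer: $\frac{31264761990306}{8921} \approx 3.5046 \cdot 10^{9}$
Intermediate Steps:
$O{\left(A \right)} = \frac{2}{214 + A}$ ($O{\left(A \right)} = \frac{2}{A + 214} = \frac{2}{214 + A}$)
$f = \frac{40}{8921}$ ($f = \frac{1}{223 + \frac{2}{214 - 134}} = \frac{1}{223 + \frac{2}{80}} = \frac{1}{223 + 2 \cdot \frac{1}{80}} = \frac{1}{223 + \frac{1}{40}} = \frac{1}{\frac{8921}{40}} = \frac{40}{8921} \approx 0.0044838$)
$\left(-49552 + p\right) \left(f + R\right) = \left(-49552 - 30929\right) \left(\frac{40}{8921} - 43546\right) = \left(-80481\right) \left(- \frac{388473826}{8921}\right) = \frac{31264761990306}{8921}$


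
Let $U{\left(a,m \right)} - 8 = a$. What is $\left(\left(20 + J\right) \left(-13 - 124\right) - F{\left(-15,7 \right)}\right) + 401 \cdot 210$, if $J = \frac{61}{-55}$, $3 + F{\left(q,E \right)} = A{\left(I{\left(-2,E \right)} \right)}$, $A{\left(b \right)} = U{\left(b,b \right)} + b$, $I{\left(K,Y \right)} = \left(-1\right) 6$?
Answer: $\frac{4489592}{55} \approx 81629.0$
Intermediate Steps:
$I{\left(K,Y \right)} = -6$
$U{\left(a,m \right)} = 8 + a$
$A{\left(b \right)} = 8 + 2 b$ ($A{\left(b \right)} = \left(8 + b\right) + b = 8 + 2 b$)
$F{\left(q,E \right)} = -7$ ($F{\left(q,E \right)} = -3 + \left(8 + 2 \left(-6\right)\right) = -3 + \left(8 - 12\right) = -3 - 4 = -7$)
$J = - \frac{61}{55}$ ($J = 61 \left(- \frac{1}{55}\right) = - \frac{61}{55} \approx -1.1091$)
$\left(\left(20 + J\right) \left(-13 - 124\right) - F{\left(-15,7 \right)}\right) + 401 \cdot 210 = \left(\left(20 - \frac{61}{55}\right) \left(-13 - 124\right) - -7\right) + 401 \cdot 210 = \left(\frac{1039}{55} \left(-137\right) + 7\right) + 84210 = \left(- \frac{142343}{55} + 7\right) + 84210 = - \frac{141958}{55} + 84210 = \frac{4489592}{55}$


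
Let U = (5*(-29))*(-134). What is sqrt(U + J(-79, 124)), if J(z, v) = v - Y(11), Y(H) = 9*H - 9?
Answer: 2*sqrt(4866) ≈ 139.51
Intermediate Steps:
Y(H) = -9 + 9*H
U = 19430 (U = -145*(-134) = 19430)
J(z, v) = -90 + v (J(z, v) = v - (-9 + 9*11) = v - (-9 + 99) = v - 1*90 = v - 90 = -90 + v)
sqrt(U + J(-79, 124)) = sqrt(19430 + (-90 + 124)) = sqrt(19430 + 34) = sqrt(19464) = 2*sqrt(4866)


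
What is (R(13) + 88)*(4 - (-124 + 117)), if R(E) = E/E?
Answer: 979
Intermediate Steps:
R(E) = 1
(R(13) + 88)*(4 - (-124 + 117)) = (1 + 88)*(4 - (-124 + 117)) = 89*(4 - 1*(-7)) = 89*(4 + 7) = 89*11 = 979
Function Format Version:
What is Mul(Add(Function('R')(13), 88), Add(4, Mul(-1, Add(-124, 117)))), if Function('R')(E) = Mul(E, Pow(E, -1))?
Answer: 979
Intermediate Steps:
Function('R')(E) = 1
Mul(Add(Function('R')(13), 88), Add(4, Mul(-1, Add(-124, 117)))) = Mul(Add(1, 88), Add(4, Mul(-1, Add(-124, 117)))) = Mul(89, Add(4, Mul(-1, -7))) = Mul(89, Add(4, 7)) = Mul(89, 11) = 979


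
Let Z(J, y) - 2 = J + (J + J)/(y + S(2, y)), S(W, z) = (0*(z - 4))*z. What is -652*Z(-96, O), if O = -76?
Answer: 1133176/19 ≈ 59641.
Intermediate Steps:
S(W, z) = 0 (S(W, z) = (0*(-4 + z))*z = 0*z = 0)
Z(J, y) = 2 + J + 2*J/y (Z(J, y) = 2 + (J + (J + J)/(y + 0)) = 2 + (J + (2*J)/y) = 2 + (J + 2*J/y) = 2 + J + 2*J/y)
-652*Z(-96, O) = -652*(2 - 96 + 2*(-96)/(-76)) = -652*(2 - 96 + 2*(-96)*(-1/76)) = -652*(2 - 96 + 48/19) = -652*(-1738/19) = 1133176/19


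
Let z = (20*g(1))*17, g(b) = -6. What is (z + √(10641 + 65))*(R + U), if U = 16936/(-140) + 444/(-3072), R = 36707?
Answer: -16718285571/224 + 327809521*√10706/8960 ≈ -7.0850e+7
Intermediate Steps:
z = -2040 (z = (20*(-6))*17 = -120*17 = -2040)
U = -1085199/8960 (U = 16936*(-1/140) + 444*(-1/3072) = -4234/35 - 37/256 = -1085199/8960 ≈ -121.12)
(z + √(10641 + 65))*(R + U) = (-2040 + √(10641 + 65))*(36707 - 1085199/8960) = (-2040 + √10706)*(327809521/8960) = -16718285571/224 + 327809521*√10706/8960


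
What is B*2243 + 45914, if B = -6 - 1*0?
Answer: 32456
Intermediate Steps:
B = -6 (B = -6 + 0 = -6)
B*2243 + 45914 = -6*2243 + 45914 = -13458 + 45914 = 32456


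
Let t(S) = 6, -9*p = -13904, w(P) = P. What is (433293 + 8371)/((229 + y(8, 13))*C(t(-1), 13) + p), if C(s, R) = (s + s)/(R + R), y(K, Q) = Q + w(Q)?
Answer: 25837344/97261 ≈ 265.65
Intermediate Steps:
p = 13904/9 (p = -⅑*(-13904) = 13904/9 ≈ 1544.9)
y(K, Q) = 2*Q (y(K, Q) = Q + Q = 2*Q)
C(s, R) = s/R (C(s, R) = (2*s)/((2*R)) = (2*s)*(1/(2*R)) = s/R)
(433293 + 8371)/((229 + y(8, 13))*C(t(-1), 13) + p) = (433293 + 8371)/((229 + 2*13)*(6/13) + 13904/9) = 441664/((229 + 26)*(6*(1/13)) + 13904/9) = 441664/(255*(6/13) + 13904/9) = 441664/(1530/13 + 13904/9) = 441664/(194522/117) = 441664*(117/194522) = 25837344/97261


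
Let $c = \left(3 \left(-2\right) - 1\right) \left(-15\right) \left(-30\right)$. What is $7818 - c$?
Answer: $10968$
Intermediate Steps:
$c = -3150$ ($c = \left(-6 - 1\right) \left(-15\right) \left(-30\right) = \left(-7\right) \left(-15\right) \left(-30\right) = 105 \left(-30\right) = -3150$)
$7818 - c = 7818 - -3150 = 7818 + 3150 = 10968$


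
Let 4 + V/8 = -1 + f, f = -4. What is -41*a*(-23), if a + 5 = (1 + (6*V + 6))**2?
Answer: 170324660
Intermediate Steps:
V = -72 (V = -32 + 8*(-1 - 4) = -32 + 8*(-5) = -32 - 40 = -72)
a = 180620 (a = -5 + (1 + (6*(-72) + 6))**2 = -5 + (1 + (-432 + 6))**2 = -5 + (1 - 426)**2 = -5 + (-425)**2 = -5 + 180625 = 180620)
-41*a*(-23) = -41*180620*(-23) = -7405420*(-23) = 170324660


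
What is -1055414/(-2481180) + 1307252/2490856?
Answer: 183512869117/193133190315 ≈ 0.95019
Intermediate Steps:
-1055414/(-2481180) + 1307252/2490856 = -1055414*(-1/2481180) + 1307252*(1/2490856) = 527707/1240590 + 326813/622714 = 183512869117/193133190315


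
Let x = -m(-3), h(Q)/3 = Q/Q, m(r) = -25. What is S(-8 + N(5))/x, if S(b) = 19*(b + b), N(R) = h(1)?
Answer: -38/5 ≈ -7.6000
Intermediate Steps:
h(Q) = 3 (h(Q) = 3*(Q/Q) = 3*1 = 3)
N(R) = 3
S(b) = 38*b (S(b) = 19*(2*b) = 38*b)
x = 25 (x = -1*(-25) = 25)
S(-8 + N(5))/x = (38*(-8 + 3))/25 = (38*(-5))*(1/25) = -190*1/25 = -38/5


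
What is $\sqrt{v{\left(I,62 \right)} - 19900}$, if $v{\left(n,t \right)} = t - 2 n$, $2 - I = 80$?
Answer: $i \sqrt{19682} \approx 140.29 i$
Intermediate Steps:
$I = -78$ ($I = 2 - 80 = -78$)
$\sqrt{v{\left(I,62 \right)} - 19900} = \sqrt{\left(62 - -156\right) - 19900} = \sqrt{\left(62 + 156\right) - 19900} = \sqrt{218 - 19900} = \sqrt{-19682} = i \sqrt{19682}$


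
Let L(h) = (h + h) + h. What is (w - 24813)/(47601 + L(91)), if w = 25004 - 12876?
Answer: -12685/47874 ≈ -0.26497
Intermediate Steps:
w = 12128
L(h) = 3*h (L(h) = 2*h + h = 3*h)
(w - 24813)/(47601 + L(91)) = (12128 - 24813)/(47601 + 3*91) = -12685/(47601 + 273) = -12685/47874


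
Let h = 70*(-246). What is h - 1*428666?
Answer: -445886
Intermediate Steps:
h = -17220
h - 1*428666 = -17220 - 1*428666 = -17220 - 428666 = -445886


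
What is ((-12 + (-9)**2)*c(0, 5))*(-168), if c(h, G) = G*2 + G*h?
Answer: -115920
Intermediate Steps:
c(h, G) = 2*G + G*h
((-12 + (-9)**2)*c(0, 5))*(-168) = ((-12 + (-9)**2)*(5*(2 + 0)))*(-168) = ((-12 + 81)*(5*2))*(-168) = (69*10)*(-168) = 690*(-168) = -115920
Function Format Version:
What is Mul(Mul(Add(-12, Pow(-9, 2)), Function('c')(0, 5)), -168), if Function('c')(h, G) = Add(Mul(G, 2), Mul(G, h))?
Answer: -115920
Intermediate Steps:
Function('c')(h, G) = Add(Mul(2, G), Mul(G, h))
Mul(Mul(Add(-12, Pow(-9, 2)), Function('c')(0, 5)), -168) = Mul(Mul(Add(-12, Pow(-9, 2)), Mul(5, Add(2, 0))), -168) = Mul(Mul(Add(-12, 81), Mul(5, 2)), -168) = Mul(Mul(69, 10), -168) = Mul(690, -168) = -115920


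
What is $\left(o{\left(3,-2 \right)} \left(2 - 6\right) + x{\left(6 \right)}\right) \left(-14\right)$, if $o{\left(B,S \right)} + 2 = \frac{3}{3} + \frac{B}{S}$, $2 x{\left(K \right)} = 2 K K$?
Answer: $-644$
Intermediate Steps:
$x{\left(K \right)} = K^{2}$ ($x{\left(K \right)} = \frac{2 K K}{2} = \frac{2 K^{2}}{2} = K^{2}$)
$o{\left(B,S \right)} = -1 + \frac{B}{S}$ ($o{\left(B,S \right)} = -2 + \left(\frac{3}{3} + \frac{B}{S}\right) = -2 + \left(3 \cdot \frac{1}{3} + \frac{B}{S}\right) = -2 + \left(1 + \frac{B}{S}\right) = -1 + \frac{B}{S}$)
$\left(o{\left(3,-2 \right)} \left(2 - 6\right) + x{\left(6 \right)}\right) \left(-14\right) = \left(\frac{3 - -2}{-2} \left(2 - 6\right) + 6^{2}\right) \left(-14\right) = \left(- \frac{3 + 2}{2} \left(-4\right) + 36\right) \left(-14\right) = \left(\left(- \frac{1}{2}\right) 5 \left(-4\right) + 36\right) \left(-14\right) = \left(\left(- \frac{5}{2}\right) \left(-4\right) + 36\right) \left(-14\right) = \left(10 + 36\right) \left(-14\right) = 46 \left(-14\right) = -644$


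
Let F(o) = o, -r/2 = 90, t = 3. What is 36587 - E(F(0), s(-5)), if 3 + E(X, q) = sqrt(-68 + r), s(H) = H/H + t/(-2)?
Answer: 36590 - 2*I*sqrt(62) ≈ 36590.0 - 15.748*I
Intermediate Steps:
r = -180 (r = -2*90 = -180)
s(H) = -1/2 (s(H) = H/H + 3/(-2) = 1 + 3*(-1/2) = 1 - 3/2 = -1/2)
E(X, q) = -3 + 2*I*sqrt(62) (E(X, q) = -3 + sqrt(-68 - 180) = -3 + sqrt(-248) = -3 + 2*I*sqrt(62))
36587 - E(F(0), s(-5)) = 36587 - (-3 + 2*I*sqrt(62)) = 36587 + (3 - 2*I*sqrt(62)) = 36590 - 2*I*sqrt(62)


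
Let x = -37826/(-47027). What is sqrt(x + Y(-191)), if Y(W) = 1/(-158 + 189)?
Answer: sqrt(1850183261)/47027 ≈ 0.91466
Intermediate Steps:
Y(W) = 1/31
x = 37826/47027 (x = -37826*(-1/47027) = 37826/47027 ≈ 0.80435)
sqrt(x + Y(-191)) = sqrt(37826/47027 + 1/31) = sqrt(39343/47027) = sqrt(1850183261)/47027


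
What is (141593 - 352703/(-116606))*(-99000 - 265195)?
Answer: -6013204000685895/116606 ≈ -5.1569e+10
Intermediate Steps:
(141593 - 352703/(-116606))*(-99000 - 265195) = (141593 - 352703*(-1/116606))*(-364195) = (141593 + 352703/116606)*(-364195) = (16510946061/116606)*(-364195) = -6013204000685895/116606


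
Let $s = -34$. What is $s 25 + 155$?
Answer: $-695$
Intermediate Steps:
$s 25 + 155 = \left(-34\right) 25 + 155 = -850 + 155 = -695$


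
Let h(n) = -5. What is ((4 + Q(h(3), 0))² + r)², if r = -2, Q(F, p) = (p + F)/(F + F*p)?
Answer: 529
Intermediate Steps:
Q(F, p) = (F + p)/(F + F*p)
((4 + Q(h(3), 0))² + r)² = ((4 + (-5 + 0)/((-5)*(1 + 0)))² - 2)² = ((4 - ⅕*(-5)/1)² - 2)² = ((4 - ⅕*1*(-5))² - 2)² = ((4 + 1)² - 2)² = (5² - 2)² = (25 - 2)² = 23² = 529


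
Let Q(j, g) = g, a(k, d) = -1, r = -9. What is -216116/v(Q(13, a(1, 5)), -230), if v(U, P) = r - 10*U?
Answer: -216116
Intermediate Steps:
v(U, P) = -9 - 10*U
-216116/v(Q(13, a(1, 5)), -230) = -216116/(-9 - 10*(-1)) = -216116/(-9 + 10) = -216116/1 = -216116*1 = -216116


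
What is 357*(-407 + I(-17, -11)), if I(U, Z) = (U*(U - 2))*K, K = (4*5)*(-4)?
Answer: -9370179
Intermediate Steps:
K = -80 (K = 20*(-4) = -80)
I(U, Z) = -80*U*(-2 + U) (I(U, Z) = (U*(U - 2))*(-80) = (U*(-2 + U))*(-80) = -80*U*(-2 + U))
357*(-407 + I(-17, -11)) = 357*(-407 + 80*(-17)*(2 - 1*(-17))) = 357*(-407 + 80*(-17)*(2 + 17)) = 357*(-407 + 80*(-17)*19) = 357*(-407 - 25840) = 357*(-26247) = -9370179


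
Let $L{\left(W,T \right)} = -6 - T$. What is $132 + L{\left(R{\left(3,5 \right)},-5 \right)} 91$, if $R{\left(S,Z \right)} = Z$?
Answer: $41$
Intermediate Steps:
$132 + L{\left(R{\left(3,5 \right)},-5 \right)} 91 = 132 + \left(-6 - -5\right) 91 = 132 + \left(-6 + 5\right) 91 = 132 - 91 = 41$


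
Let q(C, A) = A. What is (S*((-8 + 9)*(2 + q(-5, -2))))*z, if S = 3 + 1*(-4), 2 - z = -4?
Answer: 0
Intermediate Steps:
z = 6 (z = 2 - 1*(-4) = 2 + 4 = 6)
S = -1 (S = 3 - 4 = -1)
(S*((-8 + 9)*(2 + q(-5, -2))))*z = -(-8 + 9)*(2 - 2)*6 = -0*6 = -1*0*6 = 0*6 = 0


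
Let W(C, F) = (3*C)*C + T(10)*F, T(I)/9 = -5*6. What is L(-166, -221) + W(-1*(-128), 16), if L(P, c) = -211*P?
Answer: 79858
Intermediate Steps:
T(I) = -270 (T(I) = 9*(-5*6) = 9*(-30) = -270)
W(C, F) = -270*F + 3*C² (W(C, F) = (3*C)*C - 270*F = 3*C² - 270*F = -270*F + 3*C²)
L(-166, -221) + W(-1*(-128), 16) = -211*(-166) + (-270*16 + 3*(-1*(-128))²) = 35026 + (-4320 + 3*128²) = 35026 + (-4320 + 3*16384) = 35026 + (-4320 + 49152) = 35026 + 44832 = 79858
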